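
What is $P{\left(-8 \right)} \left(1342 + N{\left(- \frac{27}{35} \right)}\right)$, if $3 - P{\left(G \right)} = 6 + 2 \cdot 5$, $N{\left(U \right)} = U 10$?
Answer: $- \frac{121420}{7} \approx -17346.0$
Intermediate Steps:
$N{\left(U \right)} = 10 U$
$P{\left(G \right)} = -13$ ($P{\left(G \right)} = 3 - \left(6 + 2 \cdot 5\right) = 3 - \left(6 + 10\right) = 3 - 16 = -13$)
$P{\left(-8 \right)} \left(1342 + N{\left(- \frac{27}{35} \right)}\right) = - 13 \left(1342 + 10 \left(- \frac{27}{35}\right)\right) = - 13 \left(1342 - \frac{54}{7}\right) = \left(-13\right) \frac{9340}{7} = - \frac{121420}{7}$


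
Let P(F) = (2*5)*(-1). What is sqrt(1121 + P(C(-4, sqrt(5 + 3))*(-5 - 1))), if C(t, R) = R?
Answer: sqrt(1111) ≈ 33.332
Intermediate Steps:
P(F) = -10 (P(F) = 10*(-1) = -10)
sqrt(1121 + P(C(-4, sqrt(5 + 3))*(-5 - 1))) = sqrt(1121 - 10) = sqrt(1111)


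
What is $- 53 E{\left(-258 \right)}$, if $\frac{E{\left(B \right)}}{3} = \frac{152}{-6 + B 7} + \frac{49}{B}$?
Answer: $\frac{565351}{12986} \approx 43.535$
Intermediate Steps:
$E{\left(B \right)} = \frac{147}{B} + \frac{456}{-6 + 7 B}$ ($E{\left(B \right)} = 3 \left(\frac{152}{-6 + B 7} + \frac{49}{B}\right) = 3 \left(\frac{152}{-6 + 7 B} + \frac{49}{B}\right) = 3 \left(\frac{49}{B} + \frac{152}{-6 + 7 B}\right) = \frac{147}{B} + \frac{456}{-6 + 7 B}$)
$- 53 E{\left(-258 \right)} = - 53 \frac{9 \left(-98 + 165 \left(-258\right)\right)}{\left(-258\right) \left(-6 + 7 \left(-258\right)\right)} = - 53 \cdot 9 \left(- \frac{1}{258}\right) \frac{1}{-6 - 1806} \left(-98 - 42570\right) = - 53 \cdot 9 \left(- \frac{1}{258}\right) \frac{1}{-1812} \left(-42668\right) = - 53 \cdot 9 \left(- \frac{1}{258}\right) \left(- \frac{1}{1812}\right) \left(-42668\right) = \left(-53\right) \left(- \frac{10667}{12986}\right) = \frac{565351}{12986}$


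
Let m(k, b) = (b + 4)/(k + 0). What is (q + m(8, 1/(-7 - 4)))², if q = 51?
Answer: 20529961/7744 ≈ 2651.1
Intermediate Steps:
m(k, b) = (4 + b)/k
(q + m(8, 1/(-7 - 4)))² = (51 + (4 + 1/(-7 - 4))/8)² = (51 + (4 + 1/(-11))/8)² = (51 + (4 - 1/11)/8)² = (51 + (⅛)*(43/11))² = (51 + 43/88)² = (4531/88)² = 20529961/7744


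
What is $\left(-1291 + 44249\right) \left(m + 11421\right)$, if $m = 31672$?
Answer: $1851189094$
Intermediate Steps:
$\left(-1291 + 44249\right) \left(m + 11421\right) = \left(-1291 + 44249\right) \left(31672 + 11421\right) = 42958 \cdot 43093 = 1851189094$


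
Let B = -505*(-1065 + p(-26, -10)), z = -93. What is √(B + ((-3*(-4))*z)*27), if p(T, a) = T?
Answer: √520823 ≈ 721.68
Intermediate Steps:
B = 550955 (B = -505*(-1065 - 26) = -505*(-1091) = 550955)
√(B + ((-3*(-4))*z)*27) = √(550955 + (-3*(-4)*(-93))*27) = √(550955 + (12*(-93))*27) = √(550955 - 1116*27) = √(550955 - 30132) = √520823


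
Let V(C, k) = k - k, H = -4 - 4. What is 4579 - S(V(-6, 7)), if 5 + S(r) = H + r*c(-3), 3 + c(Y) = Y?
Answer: 4592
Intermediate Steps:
c(Y) = -3 + Y
H = -8
V(C, k) = 0
S(r) = -13 - 6*r (S(r) = -5 + (-8 + r*(-3 - 3)) = -5 + (-8 + r*(-6)) = -5 + (-8 - 6*r) = -13 - 6*r)
4579 - S(V(-6, 7)) = 4579 - (-13 - 6*0) = 4579 - (-13 + 0) = 4579 - 1*(-13) = 4579 + 13 = 4592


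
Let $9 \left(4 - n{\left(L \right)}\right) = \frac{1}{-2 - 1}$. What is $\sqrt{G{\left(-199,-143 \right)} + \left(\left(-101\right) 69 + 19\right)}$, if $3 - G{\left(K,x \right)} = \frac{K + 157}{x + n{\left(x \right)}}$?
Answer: $\frac{i \sqrt{124745759}}{134} \approx 83.35 i$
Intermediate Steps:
$n{\left(L \right)} = \frac{109}{27}$ ($n{\left(L \right)} = 4 - \frac{1}{9 \left(-2 - 1\right)} = 4 - \frac{1}{9 \left(-3\right)} = 4 - - \frac{1}{27} = 4 + \frac{1}{27} = \frac{109}{27}$)
$G{\left(K,x \right)} = 3 - \frac{157 + K}{\frac{109}{27} + x}$ ($G{\left(K,x \right)} = 3 - \frac{K + 157}{x + \frac{109}{27}} = 3 - \frac{157 + K}{\frac{109}{27} + x}$)
$\sqrt{G{\left(-199,-143 \right)} + \left(\left(-101\right) 69 + 19\right)} = \sqrt{\frac{3 \left(-1304 - -1791 + 27 \left(-143\right)\right)}{109 + 27 \left(-143\right)} + \left(\left(-101\right) 69 + 19\right)} = \sqrt{\frac{3 \left(-1304 + 1791 - 3861\right)}{109 - 3861} + \left(-6969 + 19\right)} = \sqrt{3 \frac{1}{-3752} \left(-3374\right) - 6950} = \sqrt{3 \left(- \frac{1}{3752}\right) \left(-3374\right) - 6950} = \sqrt{\frac{723}{268} - 6950} = \sqrt{- \frac{1861877}{268}} = \frac{i \sqrt{124745759}}{134}$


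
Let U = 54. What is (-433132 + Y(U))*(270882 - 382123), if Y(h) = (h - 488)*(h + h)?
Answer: 53396124964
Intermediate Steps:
Y(h) = 2*h*(-488 + h) (Y(h) = (-488 + h)*(2*h) = 2*h*(-488 + h))
(-433132 + Y(U))*(270882 - 382123) = (-433132 + 2*54*(-488 + 54))*(270882 - 382123) = (-433132 + 2*54*(-434))*(-111241) = (-433132 - 46872)*(-111241) = -480004*(-111241) = 53396124964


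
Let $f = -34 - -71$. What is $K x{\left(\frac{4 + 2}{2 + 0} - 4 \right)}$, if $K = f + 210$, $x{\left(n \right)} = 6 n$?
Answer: $-1482$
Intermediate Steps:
$f = 37$ ($f = -34 + 71 = 37$)
$K = 247$ ($K = 37 + 210 = 247$)
$K x{\left(\frac{4 + 2}{2 + 0} - 4 \right)} = 247 \cdot 6 \left(\frac{4 + 2}{2 + 0} - 4\right) = 247 \cdot 6 \left(\frac{6}{2} - 4\right) = 247 \cdot 6 \left(6 \cdot \frac{1}{2} - 4\right) = 247 \cdot 6 \left(3 - 4\right) = 247 \cdot 6 \left(-1\right) = 247 \left(-6\right) = -1482$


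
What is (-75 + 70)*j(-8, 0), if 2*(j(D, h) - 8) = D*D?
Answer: -200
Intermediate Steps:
j(D, h) = 8 + D²/2 (j(D, h) = 8 + (D*D)/2 = 8 + D²/2)
(-75 + 70)*j(-8, 0) = (-75 + 70)*(8 + (½)*(-8)²) = -5*(8 + (½)*64) = -5*(8 + 32) = -5*40 = -200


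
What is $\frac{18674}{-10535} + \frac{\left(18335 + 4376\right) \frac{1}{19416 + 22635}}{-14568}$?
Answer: $- \frac{11439912388817}{6453730127880} \approx -1.7726$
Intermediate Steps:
$\frac{18674}{-10535} + \frac{\left(18335 + 4376\right) \frac{1}{19416 + 22635}}{-14568} = 18674 \left(- \frac{1}{10535}\right) + \frac{22711}{42051} \left(- \frac{1}{14568}\right) = - \frac{18674}{10535} + 22711 \cdot \frac{1}{42051} \left(- \frac{1}{14568}\right) = - \frac{18674}{10535} + \frac{22711}{42051} \left(- \frac{1}{14568}\right) = - \frac{18674}{10535} - \frac{22711}{612598968} = - \frac{11439912388817}{6453730127880}$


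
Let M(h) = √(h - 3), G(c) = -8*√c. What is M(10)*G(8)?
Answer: -16*√14 ≈ -59.867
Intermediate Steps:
M(h) = √(-3 + h)
M(10)*G(8) = √(-3 + 10)*(-16*√2) = √7*(-16*√2) = -16*√14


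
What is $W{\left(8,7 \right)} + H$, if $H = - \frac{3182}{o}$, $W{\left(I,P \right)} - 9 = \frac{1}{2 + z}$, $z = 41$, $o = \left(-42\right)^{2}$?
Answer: $\frac{273803}{37926} \approx 7.2194$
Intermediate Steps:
$o = 1764$
$W{\left(I,P \right)} = \frac{388}{43}$ ($W{\left(I,P \right)} = 9 + \frac{1}{2 + 41} = 9 + \frac{1}{43} = \frac{388}{43}$)
$H = - \frac{1591}{882}$ ($H = - \frac{3182}{1764} = \left(-3182\right) \frac{1}{1764} = - \frac{1591}{882} \approx -1.8039$)
$W{\left(8,7 \right)} + H = \frac{388}{43} - \frac{1591}{882} = \frac{273803}{37926}$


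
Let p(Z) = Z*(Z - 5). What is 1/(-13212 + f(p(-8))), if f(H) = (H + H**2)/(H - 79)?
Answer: -5/63876 ≈ -7.8277e-5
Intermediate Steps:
p(Z) = Z*(-5 + Z)
f(H) = (H + H**2)/(-79 + H)
1/(-13212 + f(p(-8))) = 1/(-13212 + (-8*(-5 - 8))*(1 - 8*(-5 - 8))/(-79 - 8*(-5 - 8))) = 1/(-13212 + (-8*(-13))*(1 - 8*(-13))/(-79 - 8*(-13))) = 1/(-13212 + 104*(1 + 104)/(-79 + 104)) = 1/(-13212 + 104*105/25) = 1/(-13212 + 104*(1/25)*105) = 1/(-13212 + 2184/5) = 1/(-63876/5) = -5/63876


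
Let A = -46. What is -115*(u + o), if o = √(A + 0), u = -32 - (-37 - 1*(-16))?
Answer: 1265 - 115*I*√46 ≈ 1265.0 - 779.97*I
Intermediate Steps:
u = -11 (u = -32 - (-37 + 16) = -32 - 1*(-21) = -32 + 21 = -11)
o = I*√46 (o = √(-46 + 0) = √(-46) = I*√46 ≈ 6.7823*I)
-115*(u + o) = -115*(-11 + I*√46) = 1265 - 115*I*√46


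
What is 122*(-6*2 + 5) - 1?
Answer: -855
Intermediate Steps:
122*(-6*2 + 5) - 1 = 122*(-12 + 5) - 1 = 122*(-7) - 1 = -854 - 1 = -855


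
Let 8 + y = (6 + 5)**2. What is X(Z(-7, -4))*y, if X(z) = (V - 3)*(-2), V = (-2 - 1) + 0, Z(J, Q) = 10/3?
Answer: 1356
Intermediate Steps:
Z(J, Q) = 10/3 (Z(J, Q) = 10*(1/3) = 10/3)
V = -3 (V = -3 + 0 = -3)
X(z) = 12 (X(z) = (-3 - 3)*(-2) = -6*(-2) = 12)
y = 113 (y = -8 + (6 + 5)**2 = -8 + 11**2 = -8 + 121 = 113)
X(Z(-7, -4))*y = 12*113 = 1356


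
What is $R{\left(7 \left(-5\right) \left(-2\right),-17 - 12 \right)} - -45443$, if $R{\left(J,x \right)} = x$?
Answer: $45414$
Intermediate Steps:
$R{\left(7 \left(-5\right) \left(-2\right),-17 - 12 \right)} - -45443 = \left(-17 - 12\right) - -45443 = \left(-17 - 12\right) + 45443 = -29 + 45443 = 45414$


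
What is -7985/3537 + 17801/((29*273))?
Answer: -12148/1333449 ≈ -0.0091102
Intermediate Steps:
-7985/3537 + 17801/((29*273)) = -7985*1/3537 + 17801/7917 = -7985/3537 + 17801*(1/7917) = -7985/3537 + 2543/1131 = -12148/1333449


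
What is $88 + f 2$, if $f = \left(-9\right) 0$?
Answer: $88$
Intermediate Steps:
$f = 0$
$88 + f 2 = 88 + 0 \cdot 2 = 88 + 0 = 88$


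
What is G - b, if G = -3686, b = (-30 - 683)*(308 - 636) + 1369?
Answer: -238919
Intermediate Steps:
b = 235233 (b = -713*(-328) + 1369 = 233864 + 1369 = 235233)
G - b = -3686 - 1*235233 = -3686 - 235233 = -238919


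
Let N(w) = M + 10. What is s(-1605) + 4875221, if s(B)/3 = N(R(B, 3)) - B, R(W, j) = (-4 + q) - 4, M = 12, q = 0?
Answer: 4880102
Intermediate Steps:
R(W, j) = -8 (R(W, j) = (-4 + 0) - 4 = -4 - 4 = -8)
N(w) = 22 (N(w) = 12 + 10 = 22)
s(B) = 66 - 3*B (s(B) = 3*(22 - B) = 66 - 3*B)
s(-1605) + 4875221 = (66 - 3*(-1605)) + 4875221 = (66 + 4815) + 4875221 = 4881 + 4875221 = 4880102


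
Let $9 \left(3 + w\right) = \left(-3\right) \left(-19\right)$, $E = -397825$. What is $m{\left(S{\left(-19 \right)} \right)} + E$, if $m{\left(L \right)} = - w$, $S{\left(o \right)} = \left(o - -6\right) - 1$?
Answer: $- \frac{1193485}{3} \approx -3.9783 \cdot 10^{5}$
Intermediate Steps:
$w = \frac{10}{3}$ ($w = -3 + \frac{\left(-3\right) \left(-19\right)}{9} = -3 + \frac{1}{9} \cdot 57 = -3 + \frac{19}{3} = \frac{10}{3} \approx 3.3333$)
$S{\left(o \right)} = 5 + o$ ($S{\left(o \right)} = \left(o + 6\right) - 1 = \left(6 + o\right) - 1 = 5 + o$)
$m{\left(L \right)} = - \frac{10}{3}$ ($m{\left(L \right)} = \left(-1\right) \frac{10}{3} = - \frac{10}{3}$)
$m{\left(S{\left(-19 \right)} \right)} + E = - \frac{10}{3} - 397825 = - \frac{1193485}{3}$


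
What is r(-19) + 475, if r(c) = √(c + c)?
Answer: 475 + I*√38 ≈ 475.0 + 6.1644*I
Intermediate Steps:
r(c) = √2*√c (r(c) = √(2*c) = √2*√c)
r(-19) + 475 = √2*√(-19) + 475 = √2*(I*√19) + 475 = I*√38 + 475 = 475 + I*√38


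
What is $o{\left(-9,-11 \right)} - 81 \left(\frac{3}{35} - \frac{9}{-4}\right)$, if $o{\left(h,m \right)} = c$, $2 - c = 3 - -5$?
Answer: $- \frac{27327}{140} \approx -195.19$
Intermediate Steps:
$c = -6$ ($c = 2 - \left(3 - -5\right) = 2 - \left(3 + 5\right) = 2 - 8 = -6$)
$o{\left(h,m \right)} = -6$
$o{\left(-9,-11 \right)} - 81 \left(\frac{3}{35} - \frac{9}{-4}\right) = -6 - 81 \left(\frac{3}{35} - \frac{9}{-4}\right) = -6 - 81 \left(3 \cdot \frac{1}{35} - - \frac{9}{4}\right) = -6 - 81 \left(\frac{3}{35} + \frac{9}{4}\right) = -6 - \frac{26487}{140} = - \frac{27327}{140}$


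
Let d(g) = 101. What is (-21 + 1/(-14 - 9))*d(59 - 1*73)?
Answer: -48884/23 ≈ -2125.4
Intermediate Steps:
(-21 + 1/(-14 - 9))*d(59 - 1*73) = (-21 + 1/(-14 - 9))*101 = (-21 + 1/(-23))*101 = (-21 - 1/23)*101 = -484/23*101 = -48884/23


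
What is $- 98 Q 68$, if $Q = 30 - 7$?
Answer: $-153272$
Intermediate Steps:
$Q = 23$
$- 98 Q 68 = \left(-98\right) 23 \cdot 68 = \left(-2254\right) 68 = -153272$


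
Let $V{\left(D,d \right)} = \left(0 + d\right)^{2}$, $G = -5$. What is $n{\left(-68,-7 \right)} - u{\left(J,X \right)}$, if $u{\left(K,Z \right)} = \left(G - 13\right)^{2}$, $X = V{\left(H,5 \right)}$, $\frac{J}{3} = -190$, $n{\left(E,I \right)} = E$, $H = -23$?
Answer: $-392$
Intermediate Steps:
$J = -570$ ($J = 3 \left(-190\right) = -570$)
$V{\left(D,d \right)} = d^{2}$
$X = 25$ ($X = 5^{2} = 25$)
$u{\left(K,Z \right)} = 324$ ($u{\left(K,Z \right)} = \left(-5 - 13\right)^{2} = \left(-18\right)^{2} = 324$)
$n{\left(-68,-7 \right)} - u{\left(J,X \right)} = -68 - 324 = -392$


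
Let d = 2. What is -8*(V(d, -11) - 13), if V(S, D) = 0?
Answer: 104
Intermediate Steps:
-8*(V(d, -11) - 13) = -8*(0 - 13) = -8*(-13) = 104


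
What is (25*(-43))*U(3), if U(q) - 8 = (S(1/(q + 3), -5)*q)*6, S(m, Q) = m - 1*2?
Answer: 26875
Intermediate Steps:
S(m, Q) = -2 + m (S(m, Q) = m - 2 = -2 + m)
U(q) = 8 + 6*q*(-2 + 1/(3 + q)) (U(q) = 8 + ((-2 + 1/(q + 3))*q)*6 = 8 + ((-2 + 1/(3 + q))*q)*6 = 8 + (q*(-2 + 1/(3 + q)))*6 = 8 + 6*q*(-2 + 1/(3 + q)))
(25*(-43))*U(3) = (25*(-43))*(2*(12 - 11*3 - 6*3²)/(3 + 3)) = -2150*(12 - 33 - 6*9)/6 = -2150*(12 - 33 - 54)/6 = -2150*(-75)/6 = -1075*(-25) = 26875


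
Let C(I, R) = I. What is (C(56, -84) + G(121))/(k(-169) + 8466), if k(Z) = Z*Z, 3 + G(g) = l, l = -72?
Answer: -19/37027 ≈ -0.00051314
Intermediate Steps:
G(g) = -75 (G(g) = -3 - 72 = -75)
k(Z) = Z²
(C(56, -84) + G(121))/(k(-169) + 8466) = (56 - 75)/((-169)² + 8466) = -19/(28561 + 8466) = -19/37027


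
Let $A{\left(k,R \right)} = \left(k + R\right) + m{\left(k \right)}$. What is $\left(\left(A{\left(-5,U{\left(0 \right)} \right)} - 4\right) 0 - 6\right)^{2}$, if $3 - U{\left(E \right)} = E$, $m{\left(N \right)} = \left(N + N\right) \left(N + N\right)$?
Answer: $36$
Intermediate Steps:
$m{\left(N \right)} = 4 N^{2}$ ($m{\left(N \right)} = 2 N 2 N = 4 N^{2}$)
$U{\left(E \right)} = 3 - E$
$A{\left(k,R \right)} = R + k + 4 k^{2}$ ($A{\left(k,R \right)} = \left(k + R\right) + 4 k^{2} = \left(R + k\right) + 4 k^{2} = R + k + 4 k^{2}$)
$\left(\left(A{\left(-5,U{\left(0 \right)} \right)} - 4\right) 0 - 6\right)^{2} = \left(\left(\left(\left(3 - 0\right) - 5 + 4 \left(-5\right)^{2}\right) - 4\right) 0 - 6\right)^{2} = \left(\left(\left(\left(3 + 0\right) - 5 + 4 \cdot 25\right) - 4\right) 0 - 6\right)^{2} = \left(\left(\left(3 - 5 + 100\right) - 4\right) 0 - 6\right)^{2} = \left(\left(98 - 4\right) 0 - 6\right)^{2} = \left(94 \cdot 0 - 6\right)^{2} = \left(0 - 6\right)^{2} = \left(-6\right)^{2} = 36$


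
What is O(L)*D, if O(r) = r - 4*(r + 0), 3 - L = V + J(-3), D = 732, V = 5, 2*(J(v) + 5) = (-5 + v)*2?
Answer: -24156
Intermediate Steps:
J(v) = -10 + v (J(v) = -5 + ((-5 + v)*2)/2 = -5 + (-10 + 2*v)/2 = -5 + (-5 + v) = -10 + v)
L = 11 (L = 3 - (5 + (-10 - 3)) = 3 - (5 - 13) = 3 - 1*(-8) = 3 + 8 = 11)
O(r) = -3*r (O(r) = r - 4*r = -3*r)
O(L)*D = -3*11*732 = -33*732 = -24156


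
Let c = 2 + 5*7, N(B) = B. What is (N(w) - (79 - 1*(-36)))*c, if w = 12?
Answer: -3811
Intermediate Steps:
c = 37 (c = 2 + 35 = 37)
(N(w) - (79 - 1*(-36)))*c = (12 - (79 - 1*(-36)))*37 = (12 - (79 + 36))*37 = (12 - 1*115)*37 = (12 - 115)*37 = -103*37 = -3811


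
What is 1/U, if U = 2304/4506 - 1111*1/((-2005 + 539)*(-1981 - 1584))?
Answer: 3924943790/2006060999 ≈ 1.9565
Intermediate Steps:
U = 2006060999/3924943790 (U = 2304*(1/4506) - 1111/((-3565*(-1466))) = 384/751 - 1111/5226290 = 2006060999/3924943790 ≈ 0.51111)
1/U = 1/(2006060999/3924943790) = 3924943790/2006060999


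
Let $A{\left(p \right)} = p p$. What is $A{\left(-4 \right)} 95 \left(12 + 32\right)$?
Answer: $66880$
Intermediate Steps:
$A{\left(p \right)} = p^{2}$
$A{\left(-4 \right)} 95 \left(12 + 32\right) = \left(-4\right)^{2} \cdot 95 \left(12 + 32\right) = 16 \cdot 95 \cdot 44 = 1520 \cdot 44 = 66880$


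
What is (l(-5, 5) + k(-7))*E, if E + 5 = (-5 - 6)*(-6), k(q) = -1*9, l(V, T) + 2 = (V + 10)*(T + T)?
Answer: 2379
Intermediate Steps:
l(V, T) = -2 + 2*T*(10 + V) (l(V, T) = -2 + (V + 10)*(T + T) = -2 + (10 + V)*(2*T) = -2 + 2*T*(10 + V))
k(q) = -9
E = 61 (E = -5 + (-5 - 6)*(-6) = -5 - 11*(-6) = -5 + 66 = 61)
(l(-5, 5) + k(-7))*E = ((-2 + 20*5 + 2*5*(-5)) - 9)*61 = ((-2 + 100 - 50) - 9)*61 = (48 - 9)*61 = 39*61 = 2379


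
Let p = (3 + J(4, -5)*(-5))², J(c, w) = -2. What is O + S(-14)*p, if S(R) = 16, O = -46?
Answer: 2658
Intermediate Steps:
p = 169 (p = (3 - 2*(-5))² = (3 + 10)² = 13² = 169)
O + S(-14)*p = -46 + 16*169 = -46 + 2704 = 2658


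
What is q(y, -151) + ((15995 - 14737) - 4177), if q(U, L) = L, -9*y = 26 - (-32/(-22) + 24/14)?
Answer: -3070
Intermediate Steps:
y = -586/231 (y = -(26 - (-32/(-22) + 24/14))/9 = -(26 - (-32*(-1/22) + 24*(1/14)))/9 = -(26 - (16/11 + 12/7))/9 = -(26 - 1*244/77)/9 = -(26 - 244/77)/9 = -1/9*1758/77 = -586/231 ≈ -2.5368)
q(y, -151) + ((15995 - 14737) - 4177) = -151 + ((15995 - 14737) - 4177) = -151 + (1258 - 4177) = -151 - 2919 = -3070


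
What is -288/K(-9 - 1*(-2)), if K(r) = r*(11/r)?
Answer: -288/11 ≈ -26.182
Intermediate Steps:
K(r) = 11
-288/K(-9 - 1*(-2)) = -288/11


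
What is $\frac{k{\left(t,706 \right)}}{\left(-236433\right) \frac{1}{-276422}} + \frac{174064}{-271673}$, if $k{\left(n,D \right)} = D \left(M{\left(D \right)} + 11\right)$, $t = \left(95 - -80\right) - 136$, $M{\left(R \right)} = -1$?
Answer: $\frac{530139387208648}{64232462409} \approx 8253.5$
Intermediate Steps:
$t = 39$ ($t = \left(95 + 80\right) - 136 = 175 - 136 = 39$)
$k{\left(n,D \right)} = 10 D$ ($k{\left(n,D \right)} = D \left(-1 + 11\right) = D 10 = 10 D$)
$\frac{k{\left(t,706 \right)}}{\left(-236433\right) \frac{1}{-276422}} + \frac{174064}{-271673} = \frac{10 \cdot 706}{\left(-236433\right) \frac{1}{-276422}} + \frac{174064}{-271673} = \frac{7060}{\left(-236433\right) \left(- \frac{1}{276422}\right)} + 174064 \left(- \frac{1}{271673}\right) = \frac{7060}{\frac{236433}{276422}} - \frac{174064}{271673} = 7060 \cdot \frac{276422}{236433} - \frac{174064}{271673} = \frac{1951539320}{236433} - \frac{174064}{271673} = \frac{530139387208648}{64232462409}$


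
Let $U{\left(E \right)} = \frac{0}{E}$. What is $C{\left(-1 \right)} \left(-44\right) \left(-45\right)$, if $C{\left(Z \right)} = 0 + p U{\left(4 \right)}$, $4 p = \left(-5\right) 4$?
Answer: $0$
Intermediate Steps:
$p = -5$ ($p = \frac{\left(-5\right) 4}{4} = \frac{1}{4} \left(-20\right) = -5$)
$U{\left(E \right)} = 0$
$C{\left(Z \right)} = 0$ ($C{\left(Z \right)} = 0 - 0 = 0 + 0 = 0$)
$C{\left(-1 \right)} \left(-44\right) \left(-45\right) = 0 \left(-44\right) \left(-45\right) = 0 \left(-45\right) = 0$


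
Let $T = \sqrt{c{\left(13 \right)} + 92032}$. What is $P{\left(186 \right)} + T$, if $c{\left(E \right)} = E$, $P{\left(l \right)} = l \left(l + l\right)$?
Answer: $69192 + \sqrt{92045} \approx 69495.0$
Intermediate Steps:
$P{\left(l \right)} = 2 l^{2}$ ($P{\left(l \right)} = l 2 l = 2 l^{2}$)
$T = \sqrt{92045}$ ($T = \sqrt{13 + 92032} = \sqrt{92045} \approx 303.39$)
$P{\left(186 \right)} + T = 2 \cdot 186^{2} + \sqrt{92045} = 2 \cdot 34596 + \sqrt{92045} = 69192 + \sqrt{92045}$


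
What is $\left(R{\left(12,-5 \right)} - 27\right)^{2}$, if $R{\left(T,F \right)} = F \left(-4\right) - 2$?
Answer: $81$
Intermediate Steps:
$R{\left(T,F \right)} = -2 - 4 F$ ($R{\left(T,F \right)} = - 4 F - 2 = -2 - 4 F$)
$\left(R{\left(12,-5 \right)} - 27\right)^{2} = \left(\left(-2 - -20\right) - 27\right)^{2} = \left(\left(-2 + 20\right) - 27\right)^{2} = \left(18 - 27\right)^{2} = \left(-9\right)^{2} = 81$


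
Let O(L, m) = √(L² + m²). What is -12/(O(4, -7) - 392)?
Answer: 4704/153599 + 12*√65/153599 ≈ 0.031255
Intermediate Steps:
-12/(O(4, -7) - 392) = -12/(√(4² + (-7)²) - 392) = -12/(√(16 + 49) - 392) = -12/(√65 - 392) = -12/(-392 + √65)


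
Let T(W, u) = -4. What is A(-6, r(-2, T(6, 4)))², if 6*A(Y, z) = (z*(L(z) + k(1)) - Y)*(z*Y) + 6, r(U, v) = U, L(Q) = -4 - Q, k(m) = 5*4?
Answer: 3481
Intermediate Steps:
k(m) = 20
A(Y, z) = 1 + Y*z*(-Y + z*(16 - z))/6 (A(Y, z) = ((z*((-4 - z) + 20) - Y)*(z*Y) + 6)/6 = ((z*(16 - z) - Y)*(Y*z) + 6)/6 = ((-Y + z*(16 - z))*(Y*z) + 6)/6 = (Y*z*(-Y + z*(16 - z)) + 6)/6 = (6 + Y*z*(-Y + z*(16 - z)))/6 = 1 + Y*z*(-Y + z*(16 - z))/6)
A(-6, r(-2, T(6, 4)))² = (1 - ⅙*(-6)*(-2)³ - ⅙*(-2)*(-6)² + (8/3)*(-6)*(-2)²)² = (1 - ⅙*(-6)*(-8) - ⅙*(-2)*36 + (8/3)*(-6)*4)² = (1 - 8 + 12 - 64)² = (-59)² = 3481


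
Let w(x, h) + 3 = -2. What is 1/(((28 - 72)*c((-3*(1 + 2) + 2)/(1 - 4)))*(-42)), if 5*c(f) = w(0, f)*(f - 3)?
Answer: 1/1232 ≈ 0.00081169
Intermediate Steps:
w(x, h) = -5 (w(x, h) = -3 - 2 = -5)
c(f) = 3 - f (c(f) = (-5*(f - 3))/5 = (-5*(-3 + f))/5 = (15 - 5*f)/5 = 3 - f)
1/(((28 - 72)*c((-3*(1 + 2) + 2)/(1 - 4)))*(-42)) = 1/(((28 - 72)*(3 - (-3*(1 + 2) + 2)/(1 - 4)))*(-42)) = 1/(-44*(3 - (-3*3 + 2)/(-3))*(-42)) = 1/(-44*(3 - (-9 + 2)*(-1)/3)*(-42)) = 1/(-44*(3 - (-7)*(-1)/3)*(-42)) = 1/(-44*(3 - 1*7/3)*(-42)) = 1/(-44*(3 - 7/3)*(-42)) = 1/(-44*2/3*(-42)) = 1/(-88/3*(-42)) = 1/1232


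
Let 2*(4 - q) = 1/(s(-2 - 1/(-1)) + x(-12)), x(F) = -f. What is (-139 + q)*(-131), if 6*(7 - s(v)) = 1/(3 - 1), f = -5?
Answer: 2529741/143 ≈ 17691.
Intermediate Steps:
x(F) = 5 (x(F) = -1*(-5) = 5)
s(v) = 83/12 (s(v) = 7 - 1/(6*(3 - 1)) = 7 - 1/6/2 = 7 - 1/6*1/2 = 7 - 1/12 = 83/12)
q = 566/143 (q = 4 - 1/(2*(83/12 + 5)) = 4 - 1/(2*143/12) = 4 - 1/2*12/143 = 4 - 6/143 = 566/143 ≈ 3.9580)
(-139 + q)*(-131) = (-139 + 566/143)*(-131) = -19311/143*(-131) = 2529741/143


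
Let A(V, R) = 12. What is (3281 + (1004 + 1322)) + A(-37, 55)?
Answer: 5619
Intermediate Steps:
(3281 + (1004 + 1322)) + A(-37, 55) = (3281 + (1004 + 1322)) + 12 = (3281 + 2326) + 12 = 5607 + 12 = 5619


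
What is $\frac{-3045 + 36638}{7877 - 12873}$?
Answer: $- \frac{33593}{4996} \approx -6.724$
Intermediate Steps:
$\frac{-3045 + 36638}{7877 - 12873} = \frac{33593}{-4996} = 33593 \left(- \frac{1}{4996}\right) = - \frac{33593}{4996}$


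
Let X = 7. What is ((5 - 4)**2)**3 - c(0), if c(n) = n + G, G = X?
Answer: -6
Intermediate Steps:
G = 7
c(n) = 7 + n (c(n) = n + 7 = 7 + n)
((5 - 4)**2)**3 - c(0) = ((5 - 4)**2)**3 - (7 + 0) = (1**2)**3 - 1*7 = 1**3 - 7 = 1 - 7 = -6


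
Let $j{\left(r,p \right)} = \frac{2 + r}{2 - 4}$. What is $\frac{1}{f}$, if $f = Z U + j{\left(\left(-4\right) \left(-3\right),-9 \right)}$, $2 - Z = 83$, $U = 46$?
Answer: $- \frac{1}{3733} \approx -0.00026788$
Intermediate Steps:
$Z = -81$ ($Z = 2 - 83 = -81$)
$j{\left(r,p \right)} = -1 - \frac{r}{2}$ ($j{\left(r,p \right)} = \frac{2 + r}{-2} = \left(2 + r\right) \left(- \frac{1}{2}\right) = -1 - \frac{r}{2}$)
$f = -3733$ ($f = \left(-81\right) 46 - \left(1 + \frac{\left(-4\right) \left(-3\right)}{2}\right) = -3726 - 7 = -3733$)
$\frac{1}{f} = \frac{1}{-3733} = - \frac{1}{3733}$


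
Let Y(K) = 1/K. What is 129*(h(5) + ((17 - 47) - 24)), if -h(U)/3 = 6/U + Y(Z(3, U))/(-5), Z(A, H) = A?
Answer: -37023/5 ≈ -7404.6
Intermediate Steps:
h(U) = ⅕ - 18/U (h(U) = -3*(6/U + 1/(3*(-5))) = -3*(6/U + (⅓)*(-⅕)) = -3*(6/U - 1/15) = -3*(-1/15 + 6/U) = ⅕ - 18/U)
129*(h(5) + ((17 - 47) - 24)) = 129*((⅕)*(-90 + 5)/5 + ((17 - 47) - 24)) = 129*((⅕)*(⅕)*(-85) + (-30 - 24)) = 129*(-17/5 - 54) = 129*(-287/5) = -37023/5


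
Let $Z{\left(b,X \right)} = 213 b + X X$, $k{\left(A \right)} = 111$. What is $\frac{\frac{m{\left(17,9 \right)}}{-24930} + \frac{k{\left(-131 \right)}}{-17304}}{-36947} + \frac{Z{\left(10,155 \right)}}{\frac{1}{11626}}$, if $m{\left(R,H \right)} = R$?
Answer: $\frac{807758911690647619433}{2656419839640} \approx 3.0408 \cdot 10^{8}$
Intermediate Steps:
$Z{\left(b,X \right)} = X^{2} + 213 b$ ($Z{\left(b,X \right)} = 213 b + X^{2} = X^{2} + 213 b$)
$\frac{\frac{m{\left(17,9 \right)}}{-24930} + \frac{k{\left(-131 \right)}}{-17304}}{-36947} + \frac{Z{\left(10,155 \right)}}{\frac{1}{11626}} = \frac{\frac{17}{-24930} + \frac{111}{-17304}}{-36947} + \frac{155^{2} + 213 \cdot 10}{\frac{1}{11626}} = \left(17 \left(- \frac{1}{24930}\right) + 111 \left(- \frac{1}{17304}\right)\right) \left(- \frac{1}{36947}\right) + \left(24025 + 2130\right) \frac{1}{\frac{1}{11626}} = \left(- \frac{17}{24930} - \frac{37}{5768}\right) \left(- \frac{1}{36947}\right) + 26155 \cdot 11626 = \left(- \frac{510233}{71898120}\right) \left(- \frac{1}{36947}\right) + 304078030 = \frac{510233}{2656419839640} + 304078030 = \frac{807758911690647619433}{2656419839640}$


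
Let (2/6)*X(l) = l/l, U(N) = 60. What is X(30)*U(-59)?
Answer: 180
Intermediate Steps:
X(l) = 3 (X(l) = 3*(l/l) = 3*1 = 3)
X(30)*U(-59) = 3*60 = 180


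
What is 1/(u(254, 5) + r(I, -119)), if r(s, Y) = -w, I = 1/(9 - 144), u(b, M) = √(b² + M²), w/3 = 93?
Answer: -279/13300 - √64541/13300 ≈ -0.040079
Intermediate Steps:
w = 279 (w = 3*93 = 279)
u(b, M) = √(M² + b²)
I = -1/135 (I = 1/(-135) = -1/135 ≈ -0.0074074)
r(s, Y) = -279 (r(s, Y) = -1*279 = -279)
1/(u(254, 5) + r(I, -119)) = 1/(√(5² + 254²) - 279) = 1/(√(25 + 64516) - 279) = 1/(√64541 - 279) = 1/(-279 + √64541)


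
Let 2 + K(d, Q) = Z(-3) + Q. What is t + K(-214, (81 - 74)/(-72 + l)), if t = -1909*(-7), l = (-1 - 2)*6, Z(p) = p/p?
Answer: 1202573/90 ≈ 13362.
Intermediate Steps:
Z(p) = 1
l = -18 (l = -3*6 = -18)
K(d, Q) = -1 + Q (K(d, Q) = -2 + (1 + Q) = -1 + Q)
t = 13363
t + K(-214, (81 - 74)/(-72 + l)) = 13363 + (-1 + (81 - 74)/(-72 - 18)) = 13363 + (-1 + 7/(-90)) = 13363 + (-1 + 7*(-1/90)) = 13363 + (-1 - 7/90) = 13363 - 97/90 = 1202573/90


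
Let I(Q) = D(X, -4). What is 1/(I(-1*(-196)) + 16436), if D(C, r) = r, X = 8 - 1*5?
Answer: 1/16432 ≈ 6.0857e-5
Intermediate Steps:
X = 3 (X = 8 - 5 = 3)
I(Q) = -4
1/(I(-1*(-196)) + 16436) = 1/(-4 + 16436) = 1/16432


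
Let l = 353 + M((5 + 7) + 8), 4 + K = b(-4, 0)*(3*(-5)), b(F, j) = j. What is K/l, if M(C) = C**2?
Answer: -4/753 ≈ -0.0053121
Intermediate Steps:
K = -4 (K = -4 + 0*(3*(-5)) = -4 + 0*(-15) = -4 + 0 = -4)
l = 753 (l = 353 + ((5 + 7) + 8)**2 = 353 + (12 + 8)**2 = 353 + 20**2 = 353 + 400 = 753)
K/l = -4/753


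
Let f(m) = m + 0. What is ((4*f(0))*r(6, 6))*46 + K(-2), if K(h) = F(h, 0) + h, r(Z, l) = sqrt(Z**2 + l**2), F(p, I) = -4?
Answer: -6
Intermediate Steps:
f(m) = m
K(h) = -4 + h
((4*f(0))*r(6, 6))*46 + K(-2) = ((4*0)*sqrt(6**2 + 6**2))*46 + (-4 - 2) = (0*sqrt(36 + 36))*46 - 6 = (0*sqrt(72))*46 - 6 = (0*(6*sqrt(2)))*46 - 6 = 0*46 - 6 = 0 - 6 = -6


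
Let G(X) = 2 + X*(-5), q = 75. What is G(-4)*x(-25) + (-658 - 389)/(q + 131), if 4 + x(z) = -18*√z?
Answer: -19175/206 - 1980*I ≈ -93.083 - 1980.0*I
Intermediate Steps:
G(X) = 2 - 5*X
x(z) = -4 - 18*√z
G(-4)*x(-25) + (-658 - 389)/(q + 131) = (2 - 5*(-4))*(-4 - 90*I) + (-658 - 389)/(75 + 131) = (2 + 20)*(-4 - 90*I) - 1047/206 = 22*(-4 - 90*I) - 1047*1/206 = (-88 - 1980*I) - 1047/206 = -19175/206 - 1980*I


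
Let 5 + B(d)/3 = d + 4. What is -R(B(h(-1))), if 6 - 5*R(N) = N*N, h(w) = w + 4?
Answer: 6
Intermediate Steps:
h(w) = 4 + w
B(d) = -3 + 3*d (B(d) = -15 + 3*(d + 4) = -15 + 3*(4 + d) = -15 + (12 + 3*d) = -3 + 3*d)
R(N) = 6/5 - N²/5 (R(N) = 6/5 - N*N/5 = 6/5 - N²/5)
-R(B(h(-1))) = -(6/5 - (-3 + 3*(4 - 1))²/5) = -(6/5 - (-3 + 3*3)²/5) = -(6/5 - (-3 + 9)²/5) = -(6/5 - ⅕*6²) = -(6/5 - ⅕*36) = -(6/5 - 36/5) = -1*(-6) = 6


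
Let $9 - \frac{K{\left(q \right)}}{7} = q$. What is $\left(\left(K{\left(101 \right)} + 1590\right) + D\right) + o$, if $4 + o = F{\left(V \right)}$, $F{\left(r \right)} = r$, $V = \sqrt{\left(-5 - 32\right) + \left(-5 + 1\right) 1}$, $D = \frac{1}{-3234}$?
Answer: $\frac{3046427}{3234} + i \sqrt{41} \approx 942.0 + 6.4031 i$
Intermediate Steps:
$K{\left(q \right)} = 63 - 7 q$
$D = - \frac{1}{3234} \approx -0.00030921$
$V = i \sqrt{41}$ ($V = \sqrt{\left(-5 - 32\right) - 4} = \sqrt{-37 - 4} = \sqrt{-41} = i \sqrt{41} \approx 6.4031 i$)
$o = -4 + i \sqrt{41} \approx -4.0 + 6.4031 i$
$\left(\left(K{\left(101 \right)} + 1590\right) + D\right) + o = \left(\left(\left(63 - 707\right) + 1590\right) - \frac{1}{3234}\right) - \left(4 - i \sqrt{41}\right) = \left(\left(-644 + 1590\right) - \frac{1}{3234}\right) - \left(4 - i \sqrt{41}\right) = \left(946 - \frac{1}{3234}\right) - \left(4 - i \sqrt{41}\right) = \frac{3059363}{3234} - \left(4 - i \sqrt{41}\right) = \frac{3046427}{3234} + i \sqrt{41}$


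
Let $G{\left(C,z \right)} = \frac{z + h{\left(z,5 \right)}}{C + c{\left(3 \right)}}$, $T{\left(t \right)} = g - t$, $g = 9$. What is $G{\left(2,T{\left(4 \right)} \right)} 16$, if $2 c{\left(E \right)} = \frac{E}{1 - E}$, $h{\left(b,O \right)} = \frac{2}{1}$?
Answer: $\frac{448}{5} \approx 89.6$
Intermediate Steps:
$h{\left(b,O \right)} = 2$ ($h{\left(b,O \right)} = 2 \cdot 1 = 2$)
$T{\left(t \right)} = 9 - t$
$c{\left(E \right)} = \frac{E}{2 \left(1 - E\right)}$ ($c{\left(E \right)} = \frac{E \frac{1}{1 - E}}{2} = \frac{E}{2 \left(1 - E\right)}$)
$G{\left(C,z \right)} = \frac{2 + z}{- \frac{3}{4} + C}$ ($G{\left(C,z \right)} = \frac{z + 2}{C - \frac{3}{-2 + 2 \cdot 3}} = \frac{2 + z}{C - \frac{3}{-2 + 6}} = \frac{2 + z}{C - \frac{3}{4}} = \frac{2 + z}{- \frac{3}{4} + C}$)
$G{\left(2,T{\left(4 \right)} \right)} 16 = \frac{4 \left(2 + \left(9 - 4\right)\right)}{-3 + 4 \cdot 2} \cdot 16 = \frac{4 \left(2 + \left(9 - 4\right)\right)}{-3 + 8} \cdot 16 = \frac{4 \left(2 + 5\right)}{5} \cdot 16 = 4 \cdot \frac{1}{5} \cdot 7 \cdot 16 = \frac{28}{5} \cdot 16 = \frac{448}{5}$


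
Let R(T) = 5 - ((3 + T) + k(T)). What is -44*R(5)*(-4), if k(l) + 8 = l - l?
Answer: 880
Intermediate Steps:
k(l) = -8 (k(l) = -8 + (l - l) = -8 + 0 = -8)
R(T) = 10 - T (R(T) = 5 - ((3 + T) - 8) = 5 - (-5 + T) = 5 + (5 - T) = 10 - T)
-44*R(5)*(-4) = -44*(10 - 1*5)*(-4) = -44*(10 - 5)*(-4) = -44*5*(-4) = -220*(-4) = 880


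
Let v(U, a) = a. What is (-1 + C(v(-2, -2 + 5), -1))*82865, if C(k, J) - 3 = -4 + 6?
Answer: 331460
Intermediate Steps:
C(k, J) = 5 (C(k, J) = 3 + (-4 + 6) = 3 + 2 = 5)
(-1 + C(v(-2, -2 + 5), -1))*82865 = (-1 + 5)*82865 = 4*82865 = 331460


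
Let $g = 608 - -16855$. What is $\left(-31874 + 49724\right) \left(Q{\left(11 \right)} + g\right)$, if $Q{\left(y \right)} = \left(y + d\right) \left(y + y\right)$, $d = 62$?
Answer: $340381650$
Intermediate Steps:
$Q{\left(y \right)} = 2 y \left(62 + y\right)$ ($Q{\left(y \right)} = \left(y + 62\right) \left(y + y\right) = \left(62 + y\right) 2 y = 2 y \left(62 + y\right)$)
$g = 17463$ ($g = 608 + 16855 = 17463$)
$\left(-31874 + 49724\right) \left(Q{\left(11 \right)} + g\right) = \left(-31874 + 49724\right) \left(2 \cdot 11 \left(62 + 11\right) + 17463\right) = 17850 \left(2 \cdot 11 \cdot 73 + 17463\right) = 17850 \left(1606 + 17463\right) = 17850 \cdot 19069 = 340381650$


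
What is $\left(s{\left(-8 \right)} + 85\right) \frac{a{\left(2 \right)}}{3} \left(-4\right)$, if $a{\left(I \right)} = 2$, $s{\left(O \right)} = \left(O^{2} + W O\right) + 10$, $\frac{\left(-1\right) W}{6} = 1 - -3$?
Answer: $-936$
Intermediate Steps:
$W = -24$ ($W = - 6 \left(1 - -3\right) = - 6 \left(1 + 3\right) = \left(-6\right) 4 = -24$)
$s{\left(O \right)} = 10 + O^{2} - 24 O$ ($s{\left(O \right)} = \left(O^{2} - 24 O\right) + 10 = 10 + O^{2} - 24 O$)
$\left(s{\left(-8 \right)} + 85\right) \frac{a{\left(2 \right)}}{3} \left(-4\right) = \left(\left(10 + \left(-8\right)^{2} - -192\right) + 85\right) \frac{2}{3} \left(-4\right) = \left(\left(10 + 64 + 192\right) + 85\right) 2 \cdot \frac{1}{3} \left(-4\right) = \left(266 + 85\right) \frac{2}{3} \left(-4\right) = 351 \left(- \frac{8}{3}\right) = -936$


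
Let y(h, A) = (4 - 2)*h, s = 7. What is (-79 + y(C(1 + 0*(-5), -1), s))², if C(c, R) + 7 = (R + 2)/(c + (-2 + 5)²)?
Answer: 215296/25 ≈ 8611.8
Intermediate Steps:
C(c, R) = -7 + (2 + R)/(9 + c) (C(c, R) = -7 + (R + 2)/(c + (-2 + 5)²) = -7 + (2 + R)/(c + 3²) = -7 + (2 + R)/(c + 9) = -7 + (2 + R)/(9 + c))
y(h, A) = 2*h
(-79 + y(C(1 + 0*(-5), -1), s))² = (-79 + 2*((-61 - 1 - 7*(1 + 0*(-5)))/(9 + (1 + 0*(-5)))))² = (-79 + 2*((-61 - 1 - 7*(1 + 0))/(9 + (1 + 0))))² = (-79 + 2*((-61 - 1 - 7*1)/(9 + 1)))² = (-79 + 2*((-61 - 1 - 7)/10))² = (-79 + 2*((⅒)*(-69)))² = (-79 + 2*(-69/10))² = (-79 - 69/5)² = (-464/5)² = 215296/25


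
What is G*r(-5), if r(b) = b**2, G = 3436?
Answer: 85900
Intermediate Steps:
G*r(-5) = 3436*(-5)**2 = 3436*25 = 85900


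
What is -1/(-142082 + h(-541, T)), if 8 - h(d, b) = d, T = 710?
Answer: 1/141533 ≈ 7.0655e-6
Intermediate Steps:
h(d, b) = 8 - d
-1/(-142082 + h(-541, T)) = -1/(-142082 + (8 - 1*(-541))) = -1/(-142082 + (8 + 541)) = -1/(-142082 + 549) = -1/(-141533) = -1*(-1/141533) = 1/141533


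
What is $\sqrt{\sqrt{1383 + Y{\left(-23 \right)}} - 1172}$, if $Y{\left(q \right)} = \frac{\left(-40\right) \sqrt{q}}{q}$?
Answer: $\frac{\sqrt{-619988 + 23 \sqrt{23} \sqrt{31809 + 40 i \sqrt{23}}}}{23} \approx 0.0016644 + 33.687 i$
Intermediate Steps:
$Y{\left(q \right)} = - \frac{40}{\sqrt{q}}$
$\sqrt{\sqrt{1383 + Y{\left(-23 \right)}} - 1172} = \sqrt{\sqrt{1383 - \frac{40}{i \sqrt{23}}} - 1172} = \sqrt{\sqrt{1383 - 40 \left(- \frac{i \sqrt{23}}{23}\right)} - 1172} = \sqrt{\sqrt{1383 + \frac{40 i \sqrt{23}}{23}} - 1172} = \sqrt{-1172 + \sqrt{1383 + \frac{40 i \sqrt{23}}{23}}}$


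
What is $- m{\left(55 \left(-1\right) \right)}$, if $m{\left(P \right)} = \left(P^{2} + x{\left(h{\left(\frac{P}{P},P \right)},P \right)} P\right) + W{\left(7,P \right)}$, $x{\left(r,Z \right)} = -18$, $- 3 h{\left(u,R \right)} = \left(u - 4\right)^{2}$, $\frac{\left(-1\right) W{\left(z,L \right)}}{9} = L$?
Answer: $-4510$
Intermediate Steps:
$W{\left(z,L \right)} = - 9 L$
$h{\left(u,R \right)} = - \frac{\left(-4 + u\right)^{2}}{3}$ ($h{\left(u,R \right)} = - \frac{\left(u - 4\right)^{2}}{3} = - \frac{\left(-4 + u\right)^{2}}{3}$)
$m{\left(P \right)} = P^{2} - 27 P$ ($m{\left(P \right)} = \left(P^{2} - 18 P\right) - 9 P = P^{2} - 27 P$)
$- m{\left(55 \left(-1\right) \right)} = - 55 \left(-1\right) \left(-27 + 55 \left(-1\right)\right) = - \left(-55\right) \left(-27 - 55\right) = - \left(-55\right) \left(-82\right) = \left(-1\right) 4510 = -4510$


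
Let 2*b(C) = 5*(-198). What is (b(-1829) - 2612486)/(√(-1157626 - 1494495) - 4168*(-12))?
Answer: -130690857696/2504252377 + 2612981*I*√2652121/2504252377 ≈ -52.188 + 1.6992*I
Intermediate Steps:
b(C) = -495 (b(C) = (5*(-198))/2 = (½)*(-990) = -495)
(b(-1829) - 2612486)/(√(-1157626 - 1494495) - 4168*(-12)) = (-495 - 2612486)/(√(-1157626 - 1494495) - 4168*(-12)) = -2612981/(√(-2652121) + 50016) = -2612981/(I*√2652121 + 50016) = -2612981/(50016 + I*√2652121)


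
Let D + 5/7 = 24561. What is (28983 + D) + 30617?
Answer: 589122/7 ≈ 84160.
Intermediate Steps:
D = 171922/7 (D = -5/7 + 24561 = 171922/7 ≈ 24560.)
(28983 + D) + 30617 = (28983 + 171922/7) + 30617 = 374803/7 + 30617 = 589122/7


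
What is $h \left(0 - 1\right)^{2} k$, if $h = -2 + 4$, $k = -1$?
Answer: $-2$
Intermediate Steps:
$h = 2$
$h \left(0 - 1\right)^{2} k = 2 \left(0 - 1\right)^{2} \left(-1\right) = 2 \left(-1\right)^{2} \left(-1\right) = 2 \cdot 1 \left(-1\right) = 2 \left(-1\right) = -2$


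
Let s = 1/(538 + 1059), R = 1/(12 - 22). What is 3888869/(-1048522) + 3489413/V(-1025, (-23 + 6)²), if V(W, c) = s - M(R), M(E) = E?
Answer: 58429852723035937/1684974854 ≈ 3.4677e+7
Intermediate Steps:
R = -⅒ (R = 1/(-10) = -⅒ ≈ -0.10000)
s = 1/1597 ≈ 0.00062617
V(W, c) = 1607/15970 (V(W, c) = 1/1597 - 1*(-⅒) = 1/1597 + ⅒ = 1607/15970)
3888869/(-1048522) + 3489413/V(-1025, (-23 + 6)²) = 3888869/(-1048522) + 3489413/(1607/15970) = 3888869*(-1/1048522) + 3489413*(15970/1607) = -3888869/1048522 + 55725925610/1607 = 58429852723035937/1684974854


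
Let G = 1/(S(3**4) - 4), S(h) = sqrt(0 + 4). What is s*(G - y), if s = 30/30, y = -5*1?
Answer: 9/2 ≈ 4.5000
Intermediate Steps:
y = -5
S(h) = 2 (S(h) = sqrt(4) = 2)
G = -1/2 (G = 1/(2 - 4) = 1/(-2) = -1/2 ≈ -0.50000)
s = 1 (s = 30*(1/30) = 1)
s*(G - y) = 1*(-1/2 - 1*(-5)) = 1*(-1/2 + 5) = 1*(9/2) = 9/2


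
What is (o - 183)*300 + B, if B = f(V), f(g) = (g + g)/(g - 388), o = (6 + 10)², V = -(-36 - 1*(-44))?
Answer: 2168104/99 ≈ 21900.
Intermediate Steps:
V = -8 (V = -(-36 + 44) = -1*8 = -8)
o = 256 (o = 16² = 256)
f(g) = 2*g/(-388 + g) (f(g) = (2*g)/(-388 + g) = 2*g/(-388 + g))
B = 4/99 (B = 2*(-8)/(-388 - 8) = 2*(-8)/(-396) = 2*(-8)*(-1/396) = 4/99 ≈ 0.040404)
(o - 183)*300 + B = (256 - 183)*300 + 4/99 = 73*300 + 4/99 = 21900 + 4/99 = 2168104/99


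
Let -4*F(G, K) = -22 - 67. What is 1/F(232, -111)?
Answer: 4/89 ≈ 0.044944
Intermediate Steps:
F(G, K) = 89/4 (F(G, K) = -(-22 - 67)/4 = -¼*(-89) = 89/4)
1/F(232, -111) = 1/(89/4) = 4/89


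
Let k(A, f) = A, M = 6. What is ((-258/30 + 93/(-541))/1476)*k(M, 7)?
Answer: -11864/332715 ≈ -0.035658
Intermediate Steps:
((-258/30 + 93/(-541))/1476)*k(M, 7) = ((-258/30 + 93/(-541))/1476)*6 = ((-258*1/30 + 93*(-1/541))*(1/1476))*6 = ((-43/5 - 93/541)*(1/1476))*6 = -23728/2705*1/1476*6 = -5932/998145*6 = -11864/332715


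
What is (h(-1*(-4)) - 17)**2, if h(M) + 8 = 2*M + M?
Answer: 169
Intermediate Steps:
h(M) = -8 + 3*M (h(M) = -8 + (2*M + M) = -8 + 3*M)
(h(-1*(-4)) - 17)**2 = ((-8 + 3*(-1*(-4))) - 17)**2 = ((-8 + 3*4) - 17)**2 = ((-8 + 12) - 17)**2 = (4 - 17)**2 = (-13)**2 = 169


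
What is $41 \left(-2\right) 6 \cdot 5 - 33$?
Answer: $-2493$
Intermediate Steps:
$41 \left(-2\right) 6 \cdot 5 - 33 = 41 \left(\left(-12\right) 5\right) - 33 = 41 \left(-60\right) - 33 = -2460 - 33 = -2493$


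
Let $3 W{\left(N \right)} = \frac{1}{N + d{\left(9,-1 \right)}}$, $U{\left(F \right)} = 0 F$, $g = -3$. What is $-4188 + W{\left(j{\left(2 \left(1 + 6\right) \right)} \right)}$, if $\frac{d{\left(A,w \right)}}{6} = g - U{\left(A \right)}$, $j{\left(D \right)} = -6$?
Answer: $- \frac{301537}{72} \approx -4188.0$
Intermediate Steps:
$U{\left(F \right)} = 0$
$d{\left(A,w \right)} = -18$ ($d{\left(A,w \right)} = 6 \left(-3 - 0\right) = 6 \left(-3 + 0\right) = 6 \left(-3\right) = -18$)
$W{\left(N \right)} = \frac{1}{3 \left(-18 + N\right)}$ ($W{\left(N \right)} = \frac{1}{3 \left(N - 18\right)} = \frac{1}{3 \left(-18 + N\right)}$)
$-4188 + W{\left(j{\left(2 \left(1 + 6\right) \right)} \right)} = -4188 + \frac{1}{3 \left(-18 - 6\right)} = -4188 + \frac{1}{3 \left(-24\right)} = -4188 + \frac{1}{3} \left(- \frac{1}{24}\right) = -4188 - \frac{1}{72} = - \frac{301537}{72}$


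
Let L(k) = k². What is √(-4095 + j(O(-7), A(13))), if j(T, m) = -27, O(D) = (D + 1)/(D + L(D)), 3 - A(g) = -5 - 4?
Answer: 3*I*√458 ≈ 64.203*I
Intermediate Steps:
A(g) = 12 (A(g) = 3 - (-5 - 4) = 3 - 1*(-9) = 3 + 9 = 12)
O(D) = (1 + D)/(D + D²) (O(D) = (D + 1)/(D + D²) = (1 + D)/(D + D²))
√(-4095 + j(O(-7), A(13))) = √(-4095 - 27) = √(-4122) = 3*I*√458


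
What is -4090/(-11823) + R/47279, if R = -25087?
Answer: -103232491/558979617 ≈ -0.18468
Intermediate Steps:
-4090/(-11823) + R/47279 = -4090/(-11823) - 25087/47279 = -4090*(-1/11823) - 25087*1/47279 = 4090/11823 - 25087/47279 = -103232491/558979617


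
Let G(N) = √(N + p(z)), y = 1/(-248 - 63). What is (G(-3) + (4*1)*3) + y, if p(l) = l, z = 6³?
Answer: 3731/311 + √213 ≈ 26.591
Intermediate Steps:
z = 216
y = -1/311 (y = 1/(-311) = -1/311 ≈ -0.0032154)
G(N) = √(216 + N) (G(N) = √(N + 216) = √(216 + N))
(G(-3) + (4*1)*3) + y = (√(216 - 3) + (4*1)*3) - 1/311 = (√213 + 4*3) - 1/311 = (√213 + 12) - 1/311 = (12 + √213) - 1/311 = 3731/311 + √213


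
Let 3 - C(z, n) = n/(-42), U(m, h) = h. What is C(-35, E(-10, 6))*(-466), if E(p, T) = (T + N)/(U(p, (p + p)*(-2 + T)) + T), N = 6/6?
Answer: -310123/222 ≈ -1397.0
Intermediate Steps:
N = 1 (N = 6*(⅙) = 1)
E(p, T) = (1 + T)/(T + 2*p*(-2 + T)) (E(p, T) = (T + 1)/((p + p)*(-2 + T) + T) = (1 + T)/((2*p)*(-2 + T) + T) = (1 + T)/(2*p*(-2 + T) + T) = (1 + T)/(T + 2*p*(-2 + T)))
C(z, n) = 3 + n/42 (C(z, n) = 3 - n/(-42) = 3 - n*(-1)/42 = 3 - (-1)*n/42 = 3 + n/42)
C(-35, E(-10, 6))*(-466) = (3 + ((1 + 6)/(6 + 2*(-10)*(-2 + 6)))/42)*(-466) = (3 + (7/(6 + 2*(-10)*4))/42)*(-466) = (3 + (7/(6 - 80))/42)*(-466) = (3 + (7/(-74))/42)*(-466) = (3 + (-1/74*7)/42)*(-466) = (3 + (1/42)*(-7/74))*(-466) = (3 - 1/444)*(-466) = (1331/444)*(-466) = -310123/222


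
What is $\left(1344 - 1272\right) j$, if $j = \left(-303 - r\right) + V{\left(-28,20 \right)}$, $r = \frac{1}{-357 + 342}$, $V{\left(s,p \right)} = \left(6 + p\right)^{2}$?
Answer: $\frac{134304}{5} \approx 26861.0$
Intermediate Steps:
$r = - \frac{1}{15}$ ($r = \frac{1}{-15} = - \frac{1}{15} \approx -0.066667$)
$j = \frac{5596}{15}$ ($j = \left(-303 - - \frac{1}{15}\right) + \left(6 + 20\right)^{2} = \left(-303 + \frac{1}{15}\right) + 26^{2} = - \frac{4544}{15} + 676 = \frac{5596}{15} \approx 373.07$)
$\left(1344 - 1272\right) j = \left(1344 - 1272\right) \frac{5596}{15} = 72 \cdot \frac{5596}{15} = \frac{134304}{5}$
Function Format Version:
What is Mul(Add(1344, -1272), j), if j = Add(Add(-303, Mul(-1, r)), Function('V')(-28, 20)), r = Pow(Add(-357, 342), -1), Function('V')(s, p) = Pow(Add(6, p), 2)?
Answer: Rational(134304, 5) ≈ 26861.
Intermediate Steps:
r = Rational(-1, 15) (r = Pow(-15, -1) = Rational(-1, 15) ≈ -0.066667)
j = Rational(5596, 15) (j = Add(Add(-303, Mul(-1, Rational(-1, 15))), Pow(Add(6, 20), 2)) = Add(Add(-303, Rational(1, 15)), Pow(26, 2)) = Add(Rational(-4544, 15), 676) = Rational(5596, 15) ≈ 373.07)
Mul(Add(1344, -1272), j) = Mul(Add(1344, -1272), Rational(5596, 15)) = Mul(72, Rational(5596, 15)) = Rational(134304, 5)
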